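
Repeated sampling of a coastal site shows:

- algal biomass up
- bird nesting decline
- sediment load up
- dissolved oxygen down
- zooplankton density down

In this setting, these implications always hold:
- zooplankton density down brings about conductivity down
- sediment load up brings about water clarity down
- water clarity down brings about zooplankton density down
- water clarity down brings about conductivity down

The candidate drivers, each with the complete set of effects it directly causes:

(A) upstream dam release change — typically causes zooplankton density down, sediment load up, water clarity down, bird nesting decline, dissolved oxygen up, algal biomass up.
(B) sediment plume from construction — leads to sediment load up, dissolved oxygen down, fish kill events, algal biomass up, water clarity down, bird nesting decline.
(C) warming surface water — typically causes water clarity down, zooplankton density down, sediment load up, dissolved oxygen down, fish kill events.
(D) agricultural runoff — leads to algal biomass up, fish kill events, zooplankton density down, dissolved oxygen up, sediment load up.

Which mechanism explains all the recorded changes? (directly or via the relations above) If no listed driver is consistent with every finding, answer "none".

Checking each candidate against the observations:
(A) upstream dam release change — algal biomass up yes; bird nesting decline yes; sediment load up yes; dissolved oxygen down NO; zooplankton density down yes
(B) sediment plume from construction — accounts for every observation (zooplankton density down via water clarity down → zooplankton density down)
(C) warming surface water — algal biomass up NO; bird nesting decline NO; sediment load up yes; dissolved oxygen down yes; zooplankton density down yes
(D) agricultural runoff — algal biomass up yes; bird nesting decline NO; sediment load up yes; dissolved oxygen down NO; zooplankton density down yes
(B) alone accounts for all the evidence.

B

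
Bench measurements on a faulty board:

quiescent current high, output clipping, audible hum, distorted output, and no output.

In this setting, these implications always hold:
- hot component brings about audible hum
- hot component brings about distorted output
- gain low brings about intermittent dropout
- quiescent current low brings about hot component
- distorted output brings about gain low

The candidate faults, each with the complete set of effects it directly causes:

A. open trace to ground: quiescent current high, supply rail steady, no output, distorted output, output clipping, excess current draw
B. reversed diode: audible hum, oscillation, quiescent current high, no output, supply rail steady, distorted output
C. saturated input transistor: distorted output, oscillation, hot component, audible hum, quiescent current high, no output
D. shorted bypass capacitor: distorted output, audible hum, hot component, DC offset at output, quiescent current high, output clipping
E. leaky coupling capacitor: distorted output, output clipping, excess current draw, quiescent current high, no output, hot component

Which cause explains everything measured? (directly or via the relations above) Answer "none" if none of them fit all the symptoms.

E

Per-candidate check:
(A) open trace to ground — quiescent current high ✓; output clipping ✓; audible hum ✗; distorted output ✓; no output ✓
(B) reversed diode — does not account for output clipping
(C) saturated input transistor — quiescent current high ✓; output clipping ✗; audible hum ✓; distorted output ✓; no output ✓
(D) shorted bypass capacitor — does not account for no output
(E) leaky coupling capacitor — quiescent current high ✓; output clipping ✓; audible hum ✓ (by hot component → audible hum); distorted output ✓; no output ✓
Only (E) is consistent with every observation.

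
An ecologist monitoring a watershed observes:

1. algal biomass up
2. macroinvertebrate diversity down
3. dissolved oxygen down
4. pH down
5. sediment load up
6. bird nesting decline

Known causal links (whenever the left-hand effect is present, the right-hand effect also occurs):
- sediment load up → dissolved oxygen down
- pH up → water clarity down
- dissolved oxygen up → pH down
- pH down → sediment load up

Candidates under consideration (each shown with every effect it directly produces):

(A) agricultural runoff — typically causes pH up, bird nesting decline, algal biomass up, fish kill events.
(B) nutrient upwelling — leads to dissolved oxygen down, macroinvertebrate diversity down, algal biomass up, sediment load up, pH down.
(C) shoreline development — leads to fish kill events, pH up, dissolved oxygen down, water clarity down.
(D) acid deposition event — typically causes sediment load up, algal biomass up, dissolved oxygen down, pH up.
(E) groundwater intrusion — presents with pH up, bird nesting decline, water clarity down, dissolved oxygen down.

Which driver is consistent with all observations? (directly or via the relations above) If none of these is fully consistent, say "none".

Checking each candidate against the observations:
(A) agricultural runoff — algal biomass up match; macroinvertebrate diversity down miss; dissolved oxygen down miss; pH down miss; sediment load up miss; bird nesting decline match
(B) nutrient upwelling — does not account for bird nesting decline
(C) shoreline development — fails on algal biomass up, macroinvertebrate diversity down, pH down, sediment load up, bird nesting decline (predicts pH up, not pH down)
(D) acid deposition event — fails on macroinvertebrate diversity down, pH down, bird nesting decline (predicts pH up, not pH down)
(E) groundwater intrusion — algal biomass up miss; macroinvertebrate diversity down miss; dissolved oxygen down match; pH down miss; sediment load up miss; bird nesting decline match
No candidate is consistent with all observations.

none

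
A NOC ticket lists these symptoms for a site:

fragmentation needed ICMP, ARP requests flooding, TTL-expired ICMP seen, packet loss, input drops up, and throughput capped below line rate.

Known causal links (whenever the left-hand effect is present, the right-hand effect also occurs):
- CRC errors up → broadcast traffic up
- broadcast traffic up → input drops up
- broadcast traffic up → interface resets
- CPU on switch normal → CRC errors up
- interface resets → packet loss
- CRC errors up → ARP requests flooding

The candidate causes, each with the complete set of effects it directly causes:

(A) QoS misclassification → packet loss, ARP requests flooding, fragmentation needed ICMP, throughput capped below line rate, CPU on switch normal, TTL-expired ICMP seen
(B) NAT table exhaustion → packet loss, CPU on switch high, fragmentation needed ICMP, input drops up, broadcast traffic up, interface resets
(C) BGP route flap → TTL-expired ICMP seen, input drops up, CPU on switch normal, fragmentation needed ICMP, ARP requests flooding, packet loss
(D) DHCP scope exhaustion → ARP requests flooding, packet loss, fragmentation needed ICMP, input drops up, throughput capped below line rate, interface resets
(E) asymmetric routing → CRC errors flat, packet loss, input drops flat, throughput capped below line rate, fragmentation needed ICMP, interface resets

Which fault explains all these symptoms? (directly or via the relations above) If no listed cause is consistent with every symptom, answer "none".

A

Per-candidate check:
(A) QoS misclassification — fragmentation needed ICMP +; ARP requests flooding +; TTL-expired ICMP seen +; packet loss +; input drops up + (through CPU on switch normal → CRC errors up → broadcast traffic up → input drops up); throughput capped below line rate +
(B) NAT table exhaustion — does not account for ARP requests flooding, TTL-expired ICMP seen, throughput capped below line rate
(C) BGP route flap — does not account for throughput capped below line rate
(D) DHCP scope exhaustion — fragmentation needed ICMP +; ARP requests flooding +; TTL-expired ICMP seen -; packet loss +; input drops up +; throughput capped below line rate +
(E) asymmetric routing — fragmentation needed ICMP +; ARP requests flooding -; TTL-expired ICMP seen -; packet loss +; input drops up -; throughput capped below line rate +
Only (A) is consistent with every observation.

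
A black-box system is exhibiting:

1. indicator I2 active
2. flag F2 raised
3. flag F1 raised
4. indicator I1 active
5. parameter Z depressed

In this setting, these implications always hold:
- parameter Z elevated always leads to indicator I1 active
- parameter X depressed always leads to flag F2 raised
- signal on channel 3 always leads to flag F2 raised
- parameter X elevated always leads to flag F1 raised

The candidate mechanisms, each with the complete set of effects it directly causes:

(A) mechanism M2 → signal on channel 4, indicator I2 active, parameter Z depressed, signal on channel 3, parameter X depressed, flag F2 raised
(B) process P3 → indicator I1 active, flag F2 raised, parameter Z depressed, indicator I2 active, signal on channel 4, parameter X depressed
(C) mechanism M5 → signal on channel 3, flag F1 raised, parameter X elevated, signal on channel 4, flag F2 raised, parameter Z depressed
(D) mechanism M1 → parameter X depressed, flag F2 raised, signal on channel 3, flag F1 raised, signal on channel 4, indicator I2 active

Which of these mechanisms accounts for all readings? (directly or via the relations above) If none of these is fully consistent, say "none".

none

Testing each hypothesis:
(A) mechanism M2 — does not account for flag F1 raised, indicator I1 active
(B) process P3 — does not account for flag F1 raised
(C) mechanism M5 — indicator I2 active ✗; flag F2 raised ✓; flag F1 raised ✓; indicator I1 active ✗; parameter Z depressed ✓
(D) mechanism M1 — indicator I2 active ✓; flag F2 raised ✓; flag F1 raised ✓; indicator I1 active ✗; parameter Z depressed ✗
None of the listed candidates fits everything.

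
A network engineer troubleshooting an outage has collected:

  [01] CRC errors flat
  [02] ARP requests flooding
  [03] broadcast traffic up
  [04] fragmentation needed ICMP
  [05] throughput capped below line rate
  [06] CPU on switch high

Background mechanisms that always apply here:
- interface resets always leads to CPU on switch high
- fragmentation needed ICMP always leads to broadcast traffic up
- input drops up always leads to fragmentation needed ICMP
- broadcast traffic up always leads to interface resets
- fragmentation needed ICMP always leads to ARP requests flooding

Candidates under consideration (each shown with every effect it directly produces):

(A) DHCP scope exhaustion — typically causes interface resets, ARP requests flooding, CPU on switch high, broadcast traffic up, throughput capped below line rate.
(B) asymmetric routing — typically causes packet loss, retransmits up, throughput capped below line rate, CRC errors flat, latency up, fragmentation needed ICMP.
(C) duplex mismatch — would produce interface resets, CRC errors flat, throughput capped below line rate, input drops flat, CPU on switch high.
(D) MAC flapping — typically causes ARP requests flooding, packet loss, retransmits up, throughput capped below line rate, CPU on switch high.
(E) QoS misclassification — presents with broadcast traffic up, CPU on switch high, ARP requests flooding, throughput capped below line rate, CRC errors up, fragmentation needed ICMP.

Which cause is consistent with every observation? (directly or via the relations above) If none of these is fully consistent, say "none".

For each candidate, compare predicted effects to what was observed:
(A) DHCP scope exhaustion — does not account for CRC errors flat, fragmentation needed ICMP
(B) asymmetric routing — CRC errors flat +; ARP requests flooding + (through fragmentation needed ICMP → ARP requests flooding); broadcast traffic up + (through fragmentation needed ICMP → broadcast traffic up); fragmentation needed ICMP +; throughput capped below line rate +; CPU on switch high + (through fragmentation needed ICMP → broadcast traffic up → interface resets → CPU on switch high)
(C) duplex mismatch — does not account for ARP requests flooding, broadcast traffic up, fragmentation needed ICMP
(D) MAC flapping — CRC errors flat -; ARP requests flooding +; broadcast traffic up -; fragmentation needed ICMP -; throughput capped below line rate +; CPU on switch high +
(E) QoS misclassification — CRC errors flat -; ARP requests flooding +; broadcast traffic up +; fragmentation needed ICMP +; throughput capped below line rate +; CPU on switch high +
Only (B) is consistent with every observation.

B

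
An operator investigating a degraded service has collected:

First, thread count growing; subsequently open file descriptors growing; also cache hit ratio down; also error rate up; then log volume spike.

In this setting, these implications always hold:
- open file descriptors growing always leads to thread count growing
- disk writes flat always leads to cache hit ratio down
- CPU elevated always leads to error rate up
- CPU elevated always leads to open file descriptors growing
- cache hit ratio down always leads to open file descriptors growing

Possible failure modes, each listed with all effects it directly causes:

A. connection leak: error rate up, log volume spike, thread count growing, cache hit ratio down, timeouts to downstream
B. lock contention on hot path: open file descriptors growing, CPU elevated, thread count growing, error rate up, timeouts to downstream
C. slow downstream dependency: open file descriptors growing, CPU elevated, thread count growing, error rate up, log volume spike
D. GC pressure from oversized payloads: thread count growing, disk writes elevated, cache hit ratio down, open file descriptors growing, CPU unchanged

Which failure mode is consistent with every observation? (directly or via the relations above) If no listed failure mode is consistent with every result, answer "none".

A

Checking each candidate against the observations:
(A) connection leak — thread count growing yes; open file descriptors growing yes (via cache hit ratio down → open file descriptors growing); cache hit ratio down yes; error rate up yes; log volume spike yes
(B) lock contention on hot path — thread count growing yes; open file descriptors growing yes; cache hit ratio down NO; error rate up yes; log volume spike NO
(C) slow downstream dependency — does not account for cache hit ratio down
(D) GC pressure from oversized payloads — thread count growing yes; open file descriptors growing yes; cache hit ratio down yes; error rate up NO; log volume spike NO
Only (A) is consistent with every observation.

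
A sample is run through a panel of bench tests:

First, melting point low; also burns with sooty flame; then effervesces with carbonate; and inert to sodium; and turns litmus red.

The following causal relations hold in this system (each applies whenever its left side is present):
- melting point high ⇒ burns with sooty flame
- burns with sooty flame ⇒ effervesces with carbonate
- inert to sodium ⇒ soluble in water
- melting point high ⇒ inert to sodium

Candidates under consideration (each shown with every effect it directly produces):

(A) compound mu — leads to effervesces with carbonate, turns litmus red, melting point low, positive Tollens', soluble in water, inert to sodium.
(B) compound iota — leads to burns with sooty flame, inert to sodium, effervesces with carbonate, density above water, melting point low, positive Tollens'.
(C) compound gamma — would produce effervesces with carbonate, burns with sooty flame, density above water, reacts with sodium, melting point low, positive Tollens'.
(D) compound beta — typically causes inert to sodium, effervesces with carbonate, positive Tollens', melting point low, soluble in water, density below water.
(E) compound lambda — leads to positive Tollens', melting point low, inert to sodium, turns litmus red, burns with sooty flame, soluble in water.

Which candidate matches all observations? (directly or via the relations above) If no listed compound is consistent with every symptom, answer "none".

E

Testing each hypothesis:
(A) compound mu — melting point low ✓; burns with sooty flame ✗; effervesces with carbonate ✓; inert to sodium ✓; turns litmus red ✓
(B) compound iota — melting point low ✓; burns with sooty flame ✓; effervesces with carbonate ✓; inert to sodium ✓; turns litmus red ✗
(C) compound gamma — melting point low ✓; burns with sooty flame ✓; effervesces with carbonate ✓; inert to sodium ✗; turns litmus red ✗
(D) compound beta — does not account for burns with sooty flame, turns litmus red
(E) compound lambda — melting point low ✓; burns with sooty flame ✓; effervesces with carbonate ✓ (by burns with sooty flame → effervesces with carbonate); inert to sodium ✓; turns litmus red ✓
(E) alone accounts for all the evidence.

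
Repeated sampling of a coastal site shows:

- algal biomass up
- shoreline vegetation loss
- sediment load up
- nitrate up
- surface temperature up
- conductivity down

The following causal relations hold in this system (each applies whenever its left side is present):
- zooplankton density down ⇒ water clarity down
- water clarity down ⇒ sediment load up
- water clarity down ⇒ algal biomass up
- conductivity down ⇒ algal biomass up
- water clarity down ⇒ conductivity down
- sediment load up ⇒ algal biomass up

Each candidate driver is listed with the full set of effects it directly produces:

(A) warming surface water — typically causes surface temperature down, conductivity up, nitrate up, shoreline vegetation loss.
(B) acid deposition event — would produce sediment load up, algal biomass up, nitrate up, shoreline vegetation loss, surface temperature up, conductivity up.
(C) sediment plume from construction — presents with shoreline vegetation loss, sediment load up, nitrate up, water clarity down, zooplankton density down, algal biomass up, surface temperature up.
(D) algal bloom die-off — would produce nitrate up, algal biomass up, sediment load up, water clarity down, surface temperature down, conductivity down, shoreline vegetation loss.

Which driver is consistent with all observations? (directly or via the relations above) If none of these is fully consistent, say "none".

C

For each candidate, compare predicted effects to what was observed:
(A) warming surface water — algal biomass up ✗; shoreline vegetation loss ✓; sediment load up ✗; nitrate up ✓; surface temperature up ✗; conductivity down ✗
(B) acid deposition event — algal biomass up ✓; shoreline vegetation loss ✓; sediment load up ✓; nitrate up ✓; surface temperature up ✓; conductivity down ✗
(C) sediment plume from construction — algal biomass up ✓; shoreline vegetation loss ✓; sediment load up ✓; nitrate up ✓; surface temperature up ✓; conductivity down ✓ (through water clarity down → conductivity down)
(D) algal bloom die-off — fails on surface temperature up (predicts surface temperature down, not surface temperature up)
Only (C) is consistent with every observation.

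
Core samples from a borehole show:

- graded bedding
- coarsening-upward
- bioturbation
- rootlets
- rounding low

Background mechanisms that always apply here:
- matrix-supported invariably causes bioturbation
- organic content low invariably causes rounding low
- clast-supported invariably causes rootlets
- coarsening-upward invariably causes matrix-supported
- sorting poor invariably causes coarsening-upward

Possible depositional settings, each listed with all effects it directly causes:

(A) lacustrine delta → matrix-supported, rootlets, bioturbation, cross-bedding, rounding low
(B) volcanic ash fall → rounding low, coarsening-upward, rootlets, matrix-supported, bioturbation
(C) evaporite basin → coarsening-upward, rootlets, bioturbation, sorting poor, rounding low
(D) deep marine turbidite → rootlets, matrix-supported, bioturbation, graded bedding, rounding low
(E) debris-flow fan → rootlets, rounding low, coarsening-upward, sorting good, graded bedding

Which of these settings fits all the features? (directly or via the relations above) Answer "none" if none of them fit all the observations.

For each candidate, compare predicted effects to what was observed:
(A) lacustrine delta — does not account for graded bedding, coarsening-upward
(B) volcanic ash fall — graded bedding ✗; coarsening-upward ✓; bioturbation ✓; rootlets ✓; rounding low ✓
(C) evaporite basin — graded bedding ✗; coarsening-upward ✓; bioturbation ✓; rootlets ✓; rounding low ✓
(D) deep marine turbidite — graded bedding ✓; coarsening-upward ✗; bioturbation ✓; rootlets ✓; rounding low ✓
(E) debris-flow fan — graded bedding ✓; coarsening-upward ✓; bioturbation ✓ (through coarsening-upward → matrix-supported → bioturbation); rootlets ✓; rounding low ✓
Only (E) is consistent with every observation.

E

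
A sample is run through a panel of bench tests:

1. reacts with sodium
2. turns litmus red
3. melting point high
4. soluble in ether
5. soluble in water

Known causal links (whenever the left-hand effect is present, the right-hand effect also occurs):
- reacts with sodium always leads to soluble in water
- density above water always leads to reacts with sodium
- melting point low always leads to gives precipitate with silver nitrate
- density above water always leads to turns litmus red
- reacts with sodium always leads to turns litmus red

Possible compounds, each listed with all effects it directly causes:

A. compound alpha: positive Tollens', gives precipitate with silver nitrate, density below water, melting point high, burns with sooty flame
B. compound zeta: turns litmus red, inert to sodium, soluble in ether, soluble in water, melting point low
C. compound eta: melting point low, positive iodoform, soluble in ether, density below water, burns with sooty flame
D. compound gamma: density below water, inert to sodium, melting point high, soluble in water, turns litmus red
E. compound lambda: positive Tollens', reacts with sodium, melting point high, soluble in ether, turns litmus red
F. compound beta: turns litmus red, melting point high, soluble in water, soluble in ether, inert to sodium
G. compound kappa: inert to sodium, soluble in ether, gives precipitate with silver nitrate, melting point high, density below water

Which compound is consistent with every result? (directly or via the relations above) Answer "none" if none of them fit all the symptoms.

E

Testing each hypothesis:
(A) compound alpha — reacts with sodium -; turns litmus red -; melting point high +; soluble in ether -; soluble in water -
(B) compound zeta — reacts with sodium -; turns litmus red +; melting point high -; soluble in ether +; soluble in water +
(C) compound eta — fails on reacts with sodium, turns litmus red, melting point high, soluble in water (predicts melting point low, not melting point high)
(D) compound gamma — reacts with sodium -; turns litmus red +; melting point high +; soluble in ether -; soluble in water +
(E) compound lambda — accounts for every observation (soluble in water via reacts with sodium → soluble in water)
(F) compound beta — reacts with sodium -; turns litmus red +; melting point high +; soluble in ether +; soluble in water +
(G) compound kappa — fails on reacts with sodium, turns litmus red, soluble in water (predicts inert to sodium, not reacts with sodium)
Only (E) is consistent with every observation.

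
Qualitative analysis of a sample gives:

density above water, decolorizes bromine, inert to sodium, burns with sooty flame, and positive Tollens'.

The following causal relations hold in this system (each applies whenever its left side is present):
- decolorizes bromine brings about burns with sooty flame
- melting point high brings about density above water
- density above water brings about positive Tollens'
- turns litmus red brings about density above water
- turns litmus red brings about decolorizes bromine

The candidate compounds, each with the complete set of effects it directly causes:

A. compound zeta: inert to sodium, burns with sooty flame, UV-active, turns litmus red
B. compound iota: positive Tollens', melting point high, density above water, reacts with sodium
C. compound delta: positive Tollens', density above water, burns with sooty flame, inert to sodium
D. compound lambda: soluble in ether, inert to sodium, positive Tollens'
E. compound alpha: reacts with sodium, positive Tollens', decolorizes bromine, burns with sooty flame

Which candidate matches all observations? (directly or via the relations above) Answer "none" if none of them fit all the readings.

Testing each hypothesis:
(A) compound zeta — density above water + (through turns litmus red → density above water); decolorizes bromine + (through turns litmus red → decolorizes bromine); inert to sodium +; burns with sooty flame +; positive Tollens' + (through turns litmus red → density above water → positive Tollens')
(B) compound iota — fails on decolorizes bromine, inert to sodium, burns with sooty flame (predicts reacts with sodium, not inert to sodium)
(C) compound delta — density above water +; decolorizes bromine -; inert to sodium +; burns with sooty flame +; positive Tollens' +
(D) compound lambda — does not account for density above water, decolorizes bromine, burns with sooty flame
(E) compound alpha — density above water -; decolorizes bromine +; inert to sodium -; burns with sooty flame +; positive Tollens' +
(A) alone accounts for all the evidence.

A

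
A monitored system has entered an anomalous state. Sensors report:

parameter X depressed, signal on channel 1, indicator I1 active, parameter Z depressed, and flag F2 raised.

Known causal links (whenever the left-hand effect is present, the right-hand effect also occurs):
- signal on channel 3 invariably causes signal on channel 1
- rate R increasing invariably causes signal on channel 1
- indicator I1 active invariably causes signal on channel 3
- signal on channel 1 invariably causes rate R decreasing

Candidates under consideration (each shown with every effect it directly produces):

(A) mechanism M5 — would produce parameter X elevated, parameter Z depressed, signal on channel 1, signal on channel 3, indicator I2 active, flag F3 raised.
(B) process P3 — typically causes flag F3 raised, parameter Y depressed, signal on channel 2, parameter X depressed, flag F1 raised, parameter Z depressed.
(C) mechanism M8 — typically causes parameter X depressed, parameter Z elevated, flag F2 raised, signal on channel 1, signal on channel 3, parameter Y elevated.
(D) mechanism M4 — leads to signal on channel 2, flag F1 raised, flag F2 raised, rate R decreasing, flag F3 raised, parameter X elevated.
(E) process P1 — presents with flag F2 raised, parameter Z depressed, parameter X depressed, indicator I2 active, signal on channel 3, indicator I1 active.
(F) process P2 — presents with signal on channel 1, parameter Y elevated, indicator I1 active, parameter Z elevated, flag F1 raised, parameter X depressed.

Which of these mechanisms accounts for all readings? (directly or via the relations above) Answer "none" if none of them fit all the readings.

E

Testing each hypothesis:
(A) mechanism M5 — fails on parameter X depressed, indicator I1 active, flag F2 raised (predicts parameter X elevated, not parameter X depressed)
(B) process P3 — does not account for signal on channel 1, indicator I1 active, flag F2 raised
(C) mechanism M8 — fails on indicator I1 active, parameter Z depressed (predicts parameter Z elevated, not parameter Z depressed)
(D) mechanism M4 — parameter X depressed -; signal on channel 1 -; indicator I1 active -; parameter Z depressed -; flag F2 raised +
(E) process P1 — accounts for every observation (signal on channel 1 by signal on channel 3 → signal on channel 1)
(F) process P2 — fails on parameter Z depressed, flag F2 raised (predicts parameter Z elevated, not parameter Z depressed)
(E) is the only candidate with no mismatches.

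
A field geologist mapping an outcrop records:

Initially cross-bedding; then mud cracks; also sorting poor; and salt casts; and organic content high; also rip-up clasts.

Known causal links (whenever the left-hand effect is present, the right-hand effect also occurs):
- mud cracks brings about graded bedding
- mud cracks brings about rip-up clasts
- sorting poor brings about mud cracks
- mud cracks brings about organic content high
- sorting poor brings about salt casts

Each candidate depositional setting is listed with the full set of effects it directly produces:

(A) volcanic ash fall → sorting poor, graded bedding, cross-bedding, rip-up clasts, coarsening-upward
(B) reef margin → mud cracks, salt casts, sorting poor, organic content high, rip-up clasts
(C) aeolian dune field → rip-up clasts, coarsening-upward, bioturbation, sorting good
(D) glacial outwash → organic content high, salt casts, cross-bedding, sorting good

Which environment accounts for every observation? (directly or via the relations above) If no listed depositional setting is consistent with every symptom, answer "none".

For each candidate, compare predicted effects to what was observed:
(A) volcanic ash fall — accounts for every observation (mud cracks by sorting poor → mud cracks)
(B) reef margin — cross-bedding miss; mud cracks match; sorting poor match; salt casts match; organic content high match; rip-up clasts match
(C) aeolian dune field — cross-bedding miss; mud cracks miss; sorting poor miss; salt casts miss; organic content high miss; rip-up clasts match
(D) glacial outwash — fails on mud cracks, sorting poor, rip-up clasts (predicts sorting good, not sorting poor)
Only (A) is consistent with every observation.

A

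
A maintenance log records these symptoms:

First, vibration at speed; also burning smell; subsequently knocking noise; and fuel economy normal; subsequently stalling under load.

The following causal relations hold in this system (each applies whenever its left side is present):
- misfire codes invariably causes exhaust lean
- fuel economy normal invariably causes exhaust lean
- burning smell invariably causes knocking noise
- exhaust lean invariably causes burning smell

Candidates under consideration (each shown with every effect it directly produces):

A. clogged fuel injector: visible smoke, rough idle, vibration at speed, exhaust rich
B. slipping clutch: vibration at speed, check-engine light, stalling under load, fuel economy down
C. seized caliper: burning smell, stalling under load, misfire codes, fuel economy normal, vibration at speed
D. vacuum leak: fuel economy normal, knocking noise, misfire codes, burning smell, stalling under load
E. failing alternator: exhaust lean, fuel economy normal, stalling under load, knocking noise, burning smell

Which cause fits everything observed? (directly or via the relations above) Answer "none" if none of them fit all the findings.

Per-candidate check:
(A) clogged fuel injector — vibration at speed match; burning smell miss; knocking noise miss; fuel economy normal miss; stalling under load miss
(B) slipping clutch — fails on burning smell, knocking noise, fuel economy normal (predicts fuel economy down, not fuel economy normal)
(C) seized caliper — vibration at speed match; burning smell match; knocking noise match (through burning smell → knocking noise); fuel economy normal match; stalling under load match
(D) vacuum leak — vibration at speed miss; burning smell match; knocking noise match; fuel economy normal match; stalling under load match
(E) failing alternator — does not account for vibration at speed
(C) alone accounts for all the evidence.

C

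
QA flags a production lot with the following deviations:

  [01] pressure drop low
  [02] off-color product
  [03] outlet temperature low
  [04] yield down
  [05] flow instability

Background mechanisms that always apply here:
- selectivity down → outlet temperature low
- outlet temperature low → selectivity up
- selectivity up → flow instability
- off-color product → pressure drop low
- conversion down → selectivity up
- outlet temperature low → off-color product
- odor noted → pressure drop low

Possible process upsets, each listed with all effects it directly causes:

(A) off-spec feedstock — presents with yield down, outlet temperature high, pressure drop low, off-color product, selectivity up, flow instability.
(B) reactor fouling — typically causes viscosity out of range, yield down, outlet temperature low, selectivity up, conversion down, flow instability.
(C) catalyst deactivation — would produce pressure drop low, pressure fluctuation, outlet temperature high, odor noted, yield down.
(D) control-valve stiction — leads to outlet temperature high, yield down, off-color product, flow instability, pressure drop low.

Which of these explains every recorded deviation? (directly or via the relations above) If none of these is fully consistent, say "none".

B

Testing each hypothesis:
(A) off-spec feedstock — fails on outlet temperature low (predicts outlet temperature high, not outlet temperature low)
(B) reactor fouling — accounts for every observation (pressure drop low via outlet temperature low → off-color product → pressure drop low)
(C) catalyst deactivation — fails on off-color product, outlet temperature low, flow instability (predicts outlet temperature high, not outlet temperature low)
(D) control-valve stiction — fails on outlet temperature low (predicts outlet temperature high, not outlet temperature low)
Only (B) is consistent with every observation.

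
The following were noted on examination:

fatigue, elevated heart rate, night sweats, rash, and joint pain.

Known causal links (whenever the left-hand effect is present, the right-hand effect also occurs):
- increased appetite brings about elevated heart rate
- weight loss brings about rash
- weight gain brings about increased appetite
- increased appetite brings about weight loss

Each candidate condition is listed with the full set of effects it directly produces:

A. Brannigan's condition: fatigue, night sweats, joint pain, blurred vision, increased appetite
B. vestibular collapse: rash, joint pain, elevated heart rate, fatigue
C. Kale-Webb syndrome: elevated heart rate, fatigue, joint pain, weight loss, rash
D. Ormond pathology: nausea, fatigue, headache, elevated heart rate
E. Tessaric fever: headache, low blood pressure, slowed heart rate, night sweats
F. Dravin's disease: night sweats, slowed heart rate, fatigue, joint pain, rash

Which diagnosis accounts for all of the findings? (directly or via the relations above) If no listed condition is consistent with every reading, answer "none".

Testing each hypothesis:
(A) Brannigan's condition — fatigue yes; elevated heart rate yes (through increased appetite → elevated heart rate); night sweats yes; rash yes (through increased appetite → weight loss → rash); joint pain yes
(B) vestibular collapse — fatigue yes; elevated heart rate yes; night sweats NO; rash yes; joint pain yes
(C) Kale-Webb syndrome — fatigue yes; elevated heart rate yes; night sweats NO; rash yes; joint pain yes
(D) Ormond pathology — does not account for night sweats, rash, joint pain
(E) Tessaric fever — fatigue NO; elevated heart rate NO; night sweats yes; rash NO; joint pain NO
(F) Dravin's disease — fails on elevated heart rate (predicts slowed heart rate, not elevated heart rate)
(A) alone accounts for all the evidence.

A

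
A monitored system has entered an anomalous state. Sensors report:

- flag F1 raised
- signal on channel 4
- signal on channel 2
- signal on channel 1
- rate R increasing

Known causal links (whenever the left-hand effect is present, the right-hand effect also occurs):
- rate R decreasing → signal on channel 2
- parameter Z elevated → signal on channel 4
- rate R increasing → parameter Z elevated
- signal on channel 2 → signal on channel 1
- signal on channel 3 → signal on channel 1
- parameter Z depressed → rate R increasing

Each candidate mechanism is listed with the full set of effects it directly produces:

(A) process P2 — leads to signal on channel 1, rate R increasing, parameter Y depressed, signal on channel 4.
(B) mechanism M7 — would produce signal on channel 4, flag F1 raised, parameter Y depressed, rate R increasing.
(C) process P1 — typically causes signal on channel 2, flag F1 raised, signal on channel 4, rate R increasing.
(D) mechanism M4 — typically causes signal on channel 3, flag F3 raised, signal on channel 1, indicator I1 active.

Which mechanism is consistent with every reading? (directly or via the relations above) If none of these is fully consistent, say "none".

Testing each hypothesis:
(A) process P2 — does not account for flag F1 raised, signal on channel 2
(B) mechanism M7 — does not account for signal on channel 2, signal on channel 1
(C) process P1 — flag F1 raised +; signal on channel 4 +; signal on channel 2 +; signal on channel 1 + (via signal on channel 2 → signal on channel 1); rate R increasing +
(D) mechanism M4 — flag F1 raised -; signal on channel 4 -; signal on channel 2 -; signal on channel 1 +; rate R increasing -
(C) is the only candidate with no mismatches.

C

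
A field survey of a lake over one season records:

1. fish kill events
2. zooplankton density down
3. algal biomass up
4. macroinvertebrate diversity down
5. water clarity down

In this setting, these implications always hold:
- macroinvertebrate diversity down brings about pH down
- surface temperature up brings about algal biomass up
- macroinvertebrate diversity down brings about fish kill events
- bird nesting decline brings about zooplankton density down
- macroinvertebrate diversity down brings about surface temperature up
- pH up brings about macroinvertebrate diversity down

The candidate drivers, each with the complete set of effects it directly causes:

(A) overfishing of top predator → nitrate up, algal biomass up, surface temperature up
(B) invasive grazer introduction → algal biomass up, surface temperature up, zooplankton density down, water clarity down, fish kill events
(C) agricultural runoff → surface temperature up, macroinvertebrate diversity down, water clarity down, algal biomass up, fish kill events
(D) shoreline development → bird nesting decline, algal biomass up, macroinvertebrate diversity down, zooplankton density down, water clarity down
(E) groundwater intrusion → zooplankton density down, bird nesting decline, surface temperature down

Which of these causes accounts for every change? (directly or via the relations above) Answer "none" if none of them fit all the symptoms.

Per-candidate check:
(A) overfishing of top predator — fish kill events ✗; zooplankton density down ✗; algal biomass up ✓; macroinvertebrate diversity down ✗; water clarity down ✗
(B) invasive grazer introduction — fish kill events ✓; zooplankton density down ✓; algal biomass up ✓; macroinvertebrate diversity down ✗; water clarity down ✓
(C) agricultural runoff — fish kill events ✓; zooplankton density down ✗; algal biomass up ✓; macroinvertebrate diversity down ✓; water clarity down ✓
(D) shoreline development — accounts for every observation (fish kill events via macroinvertebrate diversity down → fish kill events)
(E) groundwater intrusion — fish kill events ✗; zooplankton density down ✓; algal biomass up ✗; macroinvertebrate diversity down ✗; water clarity down ✗
Only (D) is consistent with every observation.

D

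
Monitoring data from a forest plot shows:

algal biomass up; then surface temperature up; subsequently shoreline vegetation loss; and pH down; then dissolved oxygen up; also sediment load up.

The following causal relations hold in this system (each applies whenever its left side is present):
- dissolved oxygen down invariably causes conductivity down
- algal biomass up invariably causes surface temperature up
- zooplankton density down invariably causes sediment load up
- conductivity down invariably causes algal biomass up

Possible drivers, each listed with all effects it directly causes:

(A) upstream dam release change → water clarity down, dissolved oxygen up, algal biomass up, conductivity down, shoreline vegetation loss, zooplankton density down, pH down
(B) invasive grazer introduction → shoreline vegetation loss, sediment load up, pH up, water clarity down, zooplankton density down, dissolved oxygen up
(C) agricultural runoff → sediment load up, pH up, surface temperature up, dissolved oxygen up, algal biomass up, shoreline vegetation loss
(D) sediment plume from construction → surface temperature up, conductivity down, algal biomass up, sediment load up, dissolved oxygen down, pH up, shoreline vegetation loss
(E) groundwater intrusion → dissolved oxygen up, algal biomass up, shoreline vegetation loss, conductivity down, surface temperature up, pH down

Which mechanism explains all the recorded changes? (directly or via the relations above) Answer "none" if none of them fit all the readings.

Testing each hypothesis:
(A) upstream dam release change — accounts for every observation (surface temperature up by algal biomass up → surface temperature up)
(B) invasive grazer introduction — algal biomass up ✗; surface temperature up ✗; shoreline vegetation loss ✓; pH down ✗; dissolved oxygen up ✓; sediment load up ✓
(C) agricultural runoff — fails on pH down (predicts pH up, not pH down)
(D) sediment plume from construction — algal biomass up ✓; surface temperature up ✓; shoreline vegetation loss ✓; pH down ✗; dissolved oxygen up ✗; sediment load up ✓
(E) groundwater intrusion — algal biomass up ✓; surface temperature up ✓; shoreline vegetation loss ✓; pH down ✓; dissolved oxygen up ✓; sediment load up ✗
Only (A) is consistent with every observation.

A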